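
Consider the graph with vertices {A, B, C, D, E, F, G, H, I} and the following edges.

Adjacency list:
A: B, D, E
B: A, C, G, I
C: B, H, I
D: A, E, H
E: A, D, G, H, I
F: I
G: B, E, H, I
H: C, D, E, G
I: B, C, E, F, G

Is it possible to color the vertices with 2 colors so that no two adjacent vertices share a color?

No

D, E, H are mutually adjacent, so at least 3 colors are needed.
So 2 colors are not enough.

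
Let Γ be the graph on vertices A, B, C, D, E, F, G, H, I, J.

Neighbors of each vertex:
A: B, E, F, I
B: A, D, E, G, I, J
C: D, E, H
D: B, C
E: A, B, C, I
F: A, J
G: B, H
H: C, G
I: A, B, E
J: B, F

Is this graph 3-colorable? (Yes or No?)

A, B, E, I are pairwise adjacent (a clique of size 4), so at least 4 colors are needed.
So 3 colors are not enough.

No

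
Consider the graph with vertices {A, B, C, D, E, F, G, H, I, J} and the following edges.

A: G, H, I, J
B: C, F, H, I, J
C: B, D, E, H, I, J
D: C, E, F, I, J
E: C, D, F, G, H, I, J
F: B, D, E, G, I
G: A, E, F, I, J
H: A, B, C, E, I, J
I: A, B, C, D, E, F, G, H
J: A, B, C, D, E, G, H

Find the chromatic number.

4

E, F, G, I are mutually adjacent (a clique of size 4), so at least 4 colors are needed.
4 colors suffice: color red → {I, J}; color blue → {A, B, E}; color green → {D, G, H}; color yellow → {C, F}. No two adjacent vertices share a color.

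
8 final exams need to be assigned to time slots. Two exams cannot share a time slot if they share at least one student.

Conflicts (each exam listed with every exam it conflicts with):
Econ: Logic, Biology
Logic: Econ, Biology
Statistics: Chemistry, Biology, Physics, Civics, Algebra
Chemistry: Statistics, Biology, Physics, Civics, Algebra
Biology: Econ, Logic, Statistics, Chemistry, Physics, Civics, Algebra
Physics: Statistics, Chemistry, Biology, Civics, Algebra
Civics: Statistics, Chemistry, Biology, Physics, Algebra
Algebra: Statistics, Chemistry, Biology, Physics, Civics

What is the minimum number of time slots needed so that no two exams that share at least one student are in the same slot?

6

Statistics, Chemistry, Biology, Physics, Civics, Algebra pairwise conflict, so at least 6 time slots are needed.
6 time slots suffice: time slot 1 → {Biology}; time slot 2 → {Logic, Physics}; time slot 3 → {Econ, Civics}; time slot 4 → {Chemistry}; time slot 5 → {Statistics}; time slot 6 → {Algebra}. No two conflicting exams share a time slot.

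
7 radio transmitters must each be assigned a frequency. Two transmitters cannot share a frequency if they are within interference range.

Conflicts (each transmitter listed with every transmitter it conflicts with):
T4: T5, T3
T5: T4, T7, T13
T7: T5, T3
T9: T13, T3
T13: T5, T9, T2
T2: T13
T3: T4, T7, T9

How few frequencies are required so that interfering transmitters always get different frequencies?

3

The cycle T13-T5-T7-T3-T9-T13 has odd length 5, so it cannot be 2-colored; at least 3 frequencies are needed.
3 frequencies suffice: frequency 1 → {T5, T2, T3}; frequency 2 → {T4, T7, T13}; frequency 3 → {T9}. Each listed conflict is separated.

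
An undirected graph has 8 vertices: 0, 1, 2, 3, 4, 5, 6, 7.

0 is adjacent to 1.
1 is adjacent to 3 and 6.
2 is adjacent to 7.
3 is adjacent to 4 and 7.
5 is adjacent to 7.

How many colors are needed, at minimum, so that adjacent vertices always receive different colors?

0 and 1 are adjacent, so at least 2 colors are needed.
2 colors suffice: color a → {1, 4, 7}; color b → {0, 2, 3, 5, 6}. No two adjacent vertices share a color.

2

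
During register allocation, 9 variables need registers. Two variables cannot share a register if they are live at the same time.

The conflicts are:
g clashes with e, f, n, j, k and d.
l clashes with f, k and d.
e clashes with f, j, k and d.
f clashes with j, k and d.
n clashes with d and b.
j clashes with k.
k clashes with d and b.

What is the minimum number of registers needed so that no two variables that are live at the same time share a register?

5

g, e, f, k, d are mutually in conflict, so at least 5 registers are needed.
A valid assignment using 5 registers: g=4, l=4, e=5, f=3, n=1, j=2, k=1, d=2, b=2. No two conflicting variables share a register.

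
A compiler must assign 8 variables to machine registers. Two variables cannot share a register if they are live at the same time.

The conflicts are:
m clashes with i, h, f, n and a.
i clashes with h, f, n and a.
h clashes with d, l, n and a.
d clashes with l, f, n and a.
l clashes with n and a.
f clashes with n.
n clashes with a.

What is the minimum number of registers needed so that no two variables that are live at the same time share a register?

m, i, h, n, a all conflict with each other, so at least 5 registers are needed.
5 registers suffice: register 1 → {n}; register 2 → {f, a}; register 3 → {h}; register 4 → {m, d}; register 5 → {i, l}. Every pair that conflicts lands in different registers.

5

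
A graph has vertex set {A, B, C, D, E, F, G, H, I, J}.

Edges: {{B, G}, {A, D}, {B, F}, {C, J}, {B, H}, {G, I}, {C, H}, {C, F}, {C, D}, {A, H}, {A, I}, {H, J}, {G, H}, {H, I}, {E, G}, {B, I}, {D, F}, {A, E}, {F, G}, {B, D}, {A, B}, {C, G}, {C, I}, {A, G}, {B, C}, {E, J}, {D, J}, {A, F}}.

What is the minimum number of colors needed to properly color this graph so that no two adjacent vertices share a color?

B, C, G, H, I are mutually adjacent (a clique of size 5), so at least 5 colors are needed.
A valid assignment using 5 colors: A=red, B=blue, C=red, D=green, E=yellow, F=yellow, G=green, H=yellow, I=purple, J=blue. Each edge has distinct colors on its endpoints.

5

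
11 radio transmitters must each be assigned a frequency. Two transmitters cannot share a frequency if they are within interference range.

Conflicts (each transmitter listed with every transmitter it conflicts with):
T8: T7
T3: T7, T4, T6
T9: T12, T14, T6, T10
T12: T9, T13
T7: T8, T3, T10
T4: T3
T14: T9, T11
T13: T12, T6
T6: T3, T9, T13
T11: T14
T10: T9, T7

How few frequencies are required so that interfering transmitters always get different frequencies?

The cycle T3-T7-T10-T9-T6-T3 has odd length 5, so it cannot be 2-colored; at least 3 frequencies are needed.
3 frequencies suffice: T8=2, T3=2, T9=1, T12=2, T7=1, T4=1, T14=2, T13=1, T6=3, T11=1, T10=2. Each listed conflict is separated.

3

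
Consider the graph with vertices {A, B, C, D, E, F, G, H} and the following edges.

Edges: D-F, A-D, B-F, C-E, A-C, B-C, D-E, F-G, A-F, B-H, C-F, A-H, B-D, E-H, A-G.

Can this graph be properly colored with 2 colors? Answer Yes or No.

B, D, F are pairwise adjacent, so at least 3 colors are needed.
So 2 colors are not enough.

No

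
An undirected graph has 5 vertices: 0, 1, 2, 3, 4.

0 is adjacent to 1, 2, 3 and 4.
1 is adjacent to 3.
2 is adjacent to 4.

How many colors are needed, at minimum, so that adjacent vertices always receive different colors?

3

0, 1, 3 form a triangle, so at least 3 colors are needed.
3 colors suffice: 0=red, 1=green, 2=green, 3=blue, 4=blue. No two adjacent vertices share a color.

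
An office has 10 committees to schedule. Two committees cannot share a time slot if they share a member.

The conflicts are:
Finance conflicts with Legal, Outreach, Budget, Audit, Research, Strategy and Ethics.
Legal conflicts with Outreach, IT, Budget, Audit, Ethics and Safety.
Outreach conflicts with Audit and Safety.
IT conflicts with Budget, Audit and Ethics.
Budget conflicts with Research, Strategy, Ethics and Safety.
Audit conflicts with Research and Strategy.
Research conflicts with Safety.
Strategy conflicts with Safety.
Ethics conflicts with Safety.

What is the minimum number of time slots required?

4

Legal, IT, Budget, Ethics pairwise conflict, so at least 4 time slots are needed.
4 time slots suffice: time slot 1 → {Budget, Audit}; time slot 2 → {Finance, IT, Safety}; time slot 3 → {Legal, Research, Strategy}; time slot 4 → {Outreach, Ethics}. No two conflicting committees share a time slot.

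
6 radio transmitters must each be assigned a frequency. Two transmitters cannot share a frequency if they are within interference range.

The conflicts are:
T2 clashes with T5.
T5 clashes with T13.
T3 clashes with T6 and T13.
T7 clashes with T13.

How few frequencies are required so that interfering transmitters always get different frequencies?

2

T5 and T13 conflict, so at least 2 frequencies are needed.
Using 2 frequencies: T2=1, T5=2, T3=2, T7=2, T6=1, T13=1. No two conflicting transmitters share a frequency.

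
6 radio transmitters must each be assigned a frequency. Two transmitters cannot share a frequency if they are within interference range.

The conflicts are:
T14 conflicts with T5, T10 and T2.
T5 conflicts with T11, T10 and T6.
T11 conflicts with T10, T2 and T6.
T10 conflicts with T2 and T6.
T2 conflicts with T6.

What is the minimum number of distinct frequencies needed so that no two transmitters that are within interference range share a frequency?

T11, T10, T2, T6 all conflict with each other, so at least 4 frequencies are needed.
4 frequencies suffice: frequency 1 → {T10}; frequency 2 → {T14, T6}; frequency 3 → {T5, T2}; frequency 4 → {T11}. Every pair that conflicts lands in different frequencies.

4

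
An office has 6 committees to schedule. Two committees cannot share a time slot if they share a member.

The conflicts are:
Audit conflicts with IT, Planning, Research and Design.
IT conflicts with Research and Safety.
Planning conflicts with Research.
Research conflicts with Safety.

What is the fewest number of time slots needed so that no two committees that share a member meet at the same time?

3

Audit, Planning, Research all conflict with each other, so at least 3 time slots are needed.
Using 3 time slots: Audit=1, IT=3, Planning=3, Research=2, Safety=1, Design=2. Every pair that conflicts lands in different time slots.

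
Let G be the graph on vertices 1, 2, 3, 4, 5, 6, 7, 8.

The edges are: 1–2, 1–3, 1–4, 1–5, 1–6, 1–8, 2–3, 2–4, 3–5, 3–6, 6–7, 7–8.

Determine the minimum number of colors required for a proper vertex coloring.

3

1, 2, 3 form a triangle, so at least 3 colors are needed.
3 colors suffice: color a → {1, 7}; color b → {3, 4, 8}; color c → {2, 5, 6}. Each edge has distinct colors on its endpoints.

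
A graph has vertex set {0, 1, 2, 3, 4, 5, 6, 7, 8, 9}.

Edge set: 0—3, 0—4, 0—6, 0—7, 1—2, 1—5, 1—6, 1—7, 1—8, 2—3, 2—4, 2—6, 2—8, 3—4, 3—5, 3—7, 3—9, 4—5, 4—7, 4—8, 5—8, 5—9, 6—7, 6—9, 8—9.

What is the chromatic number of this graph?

0, 3, 4, 7 form a clique, so at least 4 colors are needed.
One proper 4-coloring: 0=yellow, 1=yellow, 2=green, 3=blue, 4=red, 5=green, 6=red, 7=green, 8=blue, 9=yellow. No two adjacent vertices share a color.

4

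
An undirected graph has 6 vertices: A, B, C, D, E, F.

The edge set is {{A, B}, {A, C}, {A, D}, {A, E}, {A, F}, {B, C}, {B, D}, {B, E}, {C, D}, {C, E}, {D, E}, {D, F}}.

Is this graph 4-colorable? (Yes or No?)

No

A, B, C, D, E form a clique, so at least 5 colors are needed.
So 4 colors are not enough.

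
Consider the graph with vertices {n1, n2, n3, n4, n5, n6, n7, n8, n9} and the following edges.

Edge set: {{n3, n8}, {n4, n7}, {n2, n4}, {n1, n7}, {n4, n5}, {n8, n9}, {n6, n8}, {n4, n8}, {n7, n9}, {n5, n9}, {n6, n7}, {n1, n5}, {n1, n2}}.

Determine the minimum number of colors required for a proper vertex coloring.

n6 and n7 are adjacent, so at least 2 colors are needed.
2 colors suffice: color 1 → {n1, n3, n4, n6, n9}; color 2 → {n2, n5, n7, n8}. No two adjacent vertices share a color.

2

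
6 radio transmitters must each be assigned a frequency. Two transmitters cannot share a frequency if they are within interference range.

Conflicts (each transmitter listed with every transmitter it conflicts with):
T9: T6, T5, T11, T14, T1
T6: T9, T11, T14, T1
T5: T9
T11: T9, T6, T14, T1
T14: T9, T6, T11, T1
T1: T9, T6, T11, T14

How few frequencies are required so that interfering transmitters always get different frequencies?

5

T9, T6, T11, T14, T1 are mutually in conflict, so at least 5 frequencies are needed.
5 frequencies suffice: frequency 1 → {T9}; frequency 2 → {T6, T5}; frequency 3 → {T14}; frequency 4 → {T11}; frequency 5 → {T1}. No two conflicting transmitters share a frequency.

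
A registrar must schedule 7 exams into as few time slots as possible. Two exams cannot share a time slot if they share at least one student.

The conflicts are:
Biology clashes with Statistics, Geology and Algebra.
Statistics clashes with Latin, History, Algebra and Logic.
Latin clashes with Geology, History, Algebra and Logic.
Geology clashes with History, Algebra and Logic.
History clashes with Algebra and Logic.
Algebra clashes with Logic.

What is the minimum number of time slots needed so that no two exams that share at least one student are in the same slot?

Latin, Geology, History, Algebra, Logic pairwise conflict, so at least 5 time slots are needed.
5 time slots suffice: time slot 1 → {Algebra}; time slot 2 → {Biology, Latin}; time slot 3 → {Statistics, Geology}; time slot 4 → {History}; time slot 5 → {Logic}. Every pair that conflicts lands in different time slots.

5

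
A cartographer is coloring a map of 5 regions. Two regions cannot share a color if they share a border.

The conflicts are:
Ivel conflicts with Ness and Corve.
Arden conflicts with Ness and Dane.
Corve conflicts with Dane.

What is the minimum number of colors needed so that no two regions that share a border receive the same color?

3

The cycle Corve-Ivel-Ness-Arden-Dane-Corve has odd length 5, so it cannot be 2-colored; at least 3 colors are needed.
3 colors suffice: Ivel=2, Arden=2, Ness=1, Corve=1, Dane=3. No two conflicting regions share a color.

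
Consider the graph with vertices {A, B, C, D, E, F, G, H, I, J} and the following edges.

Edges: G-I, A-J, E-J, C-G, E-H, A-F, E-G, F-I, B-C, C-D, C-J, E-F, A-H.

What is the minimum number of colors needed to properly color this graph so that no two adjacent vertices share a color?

C and G are adjacent, so at least 2 colors are needed.
2 colors suffice: color 1 → {A, C, E, I}; color 2 → {B, D, F, G, H, J}. Every edge joins two different colors.

2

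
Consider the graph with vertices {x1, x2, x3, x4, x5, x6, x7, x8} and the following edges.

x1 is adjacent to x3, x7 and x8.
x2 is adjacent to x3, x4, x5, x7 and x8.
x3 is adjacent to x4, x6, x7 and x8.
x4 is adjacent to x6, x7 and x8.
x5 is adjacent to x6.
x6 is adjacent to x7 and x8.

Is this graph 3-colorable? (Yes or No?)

x2, x3, x4, x8 are mutually adjacent (a clique of size 4), so at least 4 colors are needed.
So 3 colors are not enough.

No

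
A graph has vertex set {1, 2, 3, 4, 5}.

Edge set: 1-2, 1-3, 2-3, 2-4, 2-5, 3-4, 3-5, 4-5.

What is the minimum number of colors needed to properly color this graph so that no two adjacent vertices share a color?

4

2, 3, 4, 5 form a clique, so at least 4 colors are needed.
4 colors suffice: color red → {3}; color blue → {2}; color green → {1, 4}; color yellow → {5}. Every edge joins two different colors.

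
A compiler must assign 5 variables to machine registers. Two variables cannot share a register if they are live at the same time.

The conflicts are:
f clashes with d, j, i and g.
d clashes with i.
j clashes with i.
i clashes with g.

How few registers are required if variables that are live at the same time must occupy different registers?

3

f, d, i all conflict with each other, so at least 3 registers are needed.
Using 3 registers: f=1, d=3, j=3, i=2, g=3. Every pair that conflicts lands in different registers.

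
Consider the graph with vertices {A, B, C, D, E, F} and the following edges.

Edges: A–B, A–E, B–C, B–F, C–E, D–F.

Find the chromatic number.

2

C and E are adjacent, so at least 2 colors are needed.
2 colors suffice: color 1 → {B, D, E}; color 2 → {A, C, F}. No two adjacent vertices share a color.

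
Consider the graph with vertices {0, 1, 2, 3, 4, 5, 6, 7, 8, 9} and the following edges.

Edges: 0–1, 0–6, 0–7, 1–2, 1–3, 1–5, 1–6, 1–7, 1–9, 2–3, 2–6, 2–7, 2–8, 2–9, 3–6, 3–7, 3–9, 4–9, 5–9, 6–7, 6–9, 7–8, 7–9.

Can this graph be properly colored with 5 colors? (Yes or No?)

1, 2, 3, 6, 7, 9 are pairwise adjacent (a clique of size 6), so at least 6 colors are needed.
So 5 colors are not enough.

No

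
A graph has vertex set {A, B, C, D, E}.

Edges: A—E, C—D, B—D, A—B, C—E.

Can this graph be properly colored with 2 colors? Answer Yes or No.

No

The cycle B-A-E-C-D-B has odd length 5, so it cannot be 2-colored; at least 3 colors are needed.
So 2 colors are not enough.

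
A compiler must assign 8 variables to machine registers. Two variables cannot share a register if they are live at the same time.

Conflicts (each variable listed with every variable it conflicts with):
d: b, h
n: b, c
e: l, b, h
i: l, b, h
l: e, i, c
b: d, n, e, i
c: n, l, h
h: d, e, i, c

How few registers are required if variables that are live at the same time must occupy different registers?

The cycle e-h-c-n-b-e has odd length 5, so it cannot be 2-colored; at least 3 registers are needed.
3 registers suffice: register 1 → {l, b, h}; register 2 → {d, e, i, c}; register 3 → {n}. No two conflicting variables share a register.

3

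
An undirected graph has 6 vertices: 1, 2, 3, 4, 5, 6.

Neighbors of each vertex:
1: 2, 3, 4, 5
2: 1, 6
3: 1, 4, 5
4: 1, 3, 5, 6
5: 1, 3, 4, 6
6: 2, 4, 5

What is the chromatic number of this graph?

4

1, 3, 4, 5 are mutually adjacent (a clique of size 4), so at least 4 colors are needed.
4 colors suffice: color a → {2, 5}; color b → {1, 6}; color c → {4}; color d → {3}. Each edge has distinct colors on its endpoints.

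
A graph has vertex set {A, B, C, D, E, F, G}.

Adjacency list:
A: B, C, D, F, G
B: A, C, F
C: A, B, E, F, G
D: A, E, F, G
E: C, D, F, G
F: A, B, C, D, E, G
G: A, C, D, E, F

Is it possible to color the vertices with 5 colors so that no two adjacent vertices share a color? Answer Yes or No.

Yes

The chromatic number is 4. D, E, F, G form a clique, so at least 4 colors are needed.
4 colors suffice: color 1 → {F}; color 2 → {B, G}; color 3 → {A, E}; color 4 → {C, D}.
Since 5 ≥ 4, a proper 5-coloring certainly exists.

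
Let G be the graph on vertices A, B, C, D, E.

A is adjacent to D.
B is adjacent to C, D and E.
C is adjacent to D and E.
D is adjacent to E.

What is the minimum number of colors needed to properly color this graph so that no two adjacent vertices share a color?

B, C, D, E are pairwise adjacent (a clique of size 4), so at least 4 colors are needed.
4 colors suffice: color 1 → {D}; color 2 → {A, C}; color 3 → {E}; color 4 → {B}. Every edge joins two different colors.

4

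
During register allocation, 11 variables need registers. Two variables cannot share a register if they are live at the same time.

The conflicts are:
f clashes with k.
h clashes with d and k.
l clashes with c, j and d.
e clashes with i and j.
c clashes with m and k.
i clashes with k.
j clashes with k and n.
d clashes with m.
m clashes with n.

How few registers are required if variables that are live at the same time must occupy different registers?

3

The cycle h-k-j-l-d-h has odd length 5, so it cannot be 2-colored; at least 3 registers are needed.
3 registers suffice: f=2, h=3, l=1, e=1, c=2, i=2, j=2, d=2, m=1, k=1, n=3. No two conflicting variables share a register.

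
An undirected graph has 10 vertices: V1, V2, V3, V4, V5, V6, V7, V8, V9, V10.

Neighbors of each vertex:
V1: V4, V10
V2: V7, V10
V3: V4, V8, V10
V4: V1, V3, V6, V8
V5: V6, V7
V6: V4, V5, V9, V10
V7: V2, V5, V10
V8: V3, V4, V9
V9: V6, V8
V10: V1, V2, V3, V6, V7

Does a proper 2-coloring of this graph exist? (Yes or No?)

V2, V7, V10 form a triangle, so at least 3 colors are needed.
So 2 colors are not enough.

No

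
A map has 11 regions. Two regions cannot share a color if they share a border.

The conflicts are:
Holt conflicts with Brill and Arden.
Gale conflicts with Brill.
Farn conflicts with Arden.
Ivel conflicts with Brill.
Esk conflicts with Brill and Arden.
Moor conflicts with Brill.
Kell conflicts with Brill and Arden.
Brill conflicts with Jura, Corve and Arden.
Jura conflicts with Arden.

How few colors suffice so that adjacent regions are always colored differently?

3

Brill, Jura, Arden are mutually in conflict, so at least 3 colors are needed.
3 colors suffice: color 1 → {Farn, Brill}; color 2 → {Gale, Ivel, Moor, Corve, Arden}; color 3 → {Holt, Esk, Kell, Jura}. Each listed conflict is separated.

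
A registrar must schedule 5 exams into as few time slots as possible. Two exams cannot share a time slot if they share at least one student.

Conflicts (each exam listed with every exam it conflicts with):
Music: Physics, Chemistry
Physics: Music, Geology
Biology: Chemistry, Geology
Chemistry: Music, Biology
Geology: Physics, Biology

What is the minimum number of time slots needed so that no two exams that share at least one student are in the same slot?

The cycle Chemistry-Music-Physics-Geology-Biology-Chemistry has odd length 5, so it cannot be 2-colored; at least 3 time slots are needed.
3 time slots suffice: time slot 1 → {Physics, Chemistry}; time slot 2 → {Music, Biology}; time slot 3 → {Geology}. Every pair that conflicts lands in different time slots.

3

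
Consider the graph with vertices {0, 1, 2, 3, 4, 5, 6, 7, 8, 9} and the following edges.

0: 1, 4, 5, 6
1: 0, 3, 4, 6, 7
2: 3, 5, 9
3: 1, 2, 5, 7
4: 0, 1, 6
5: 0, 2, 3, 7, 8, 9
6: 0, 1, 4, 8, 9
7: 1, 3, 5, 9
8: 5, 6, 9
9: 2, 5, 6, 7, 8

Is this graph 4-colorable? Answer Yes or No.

The chromatic number is 4. 0, 1, 4, 6 form a clique, so at least 4 colors are needed.
4 colors suffice: color a → {1, 5}; color b → {2, 6, 7}; color c → {0, 3, 9}; color d → {4, 8}.
That is already a proper 4-coloring.

Yes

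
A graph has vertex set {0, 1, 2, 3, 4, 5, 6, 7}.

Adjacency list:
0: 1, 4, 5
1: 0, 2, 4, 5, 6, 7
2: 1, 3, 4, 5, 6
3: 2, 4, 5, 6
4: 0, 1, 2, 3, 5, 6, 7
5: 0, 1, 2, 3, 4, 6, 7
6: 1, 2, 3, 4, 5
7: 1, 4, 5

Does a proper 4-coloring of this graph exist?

1, 2, 4, 5, 6 are pairwise adjacent (a clique of size 5), so at least 5 colors are needed.
So 4 colors are not enough.

No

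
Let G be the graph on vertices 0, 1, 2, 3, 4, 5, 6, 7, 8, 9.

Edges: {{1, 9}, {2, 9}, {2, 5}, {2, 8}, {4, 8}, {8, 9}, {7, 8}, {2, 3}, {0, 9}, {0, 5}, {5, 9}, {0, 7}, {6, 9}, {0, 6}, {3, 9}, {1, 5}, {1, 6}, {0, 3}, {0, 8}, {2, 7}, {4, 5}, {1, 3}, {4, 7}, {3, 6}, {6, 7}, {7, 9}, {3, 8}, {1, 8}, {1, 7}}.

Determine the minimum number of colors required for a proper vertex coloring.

2, 3, 8, 9 are pairwise adjacent (a clique of size 4), so at least 4 colors are needed.
4 colors suffice: 0=d, 1=d, 2=d, 3=c, 4=a, 5=b, 6=b, 7=c, 8=b, 9=a. No two adjacent vertices share a color.

4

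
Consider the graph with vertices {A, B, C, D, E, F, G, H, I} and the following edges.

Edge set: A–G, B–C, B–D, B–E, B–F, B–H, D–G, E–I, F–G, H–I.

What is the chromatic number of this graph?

2

E and I are adjacent, so at least 2 colors are needed.
A valid assignment using 2 colors: A=blue, B=red, C=blue, D=blue, E=blue, F=blue, G=red, H=blue, I=red. No two adjacent vertices share a color.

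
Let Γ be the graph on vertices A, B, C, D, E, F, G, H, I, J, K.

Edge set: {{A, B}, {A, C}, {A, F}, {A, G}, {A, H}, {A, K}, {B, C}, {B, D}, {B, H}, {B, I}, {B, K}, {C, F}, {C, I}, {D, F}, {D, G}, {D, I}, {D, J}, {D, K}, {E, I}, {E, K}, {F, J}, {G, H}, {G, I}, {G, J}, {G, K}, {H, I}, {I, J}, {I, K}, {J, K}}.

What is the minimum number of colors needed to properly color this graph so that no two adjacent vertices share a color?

D, G, I, J, K are mutually adjacent (a clique of size 5), so at least 5 colors are needed.
5 colors suffice: color 1 → {A, I}; color 2 → {C, H, K}; color 3 → {B, E, F, G}; color 4 → {D}; color 5 → {J}. No two adjacent vertices share a color.

5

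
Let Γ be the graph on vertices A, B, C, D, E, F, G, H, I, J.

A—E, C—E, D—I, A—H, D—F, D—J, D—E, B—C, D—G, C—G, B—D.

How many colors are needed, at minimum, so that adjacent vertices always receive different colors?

2

D and J are adjacent, so at least 2 colors are needed.
2 colors suffice: color red → {A, C, D}; color blue → {B, E, F, G, H, I, J}. No two adjacent vertices share a color.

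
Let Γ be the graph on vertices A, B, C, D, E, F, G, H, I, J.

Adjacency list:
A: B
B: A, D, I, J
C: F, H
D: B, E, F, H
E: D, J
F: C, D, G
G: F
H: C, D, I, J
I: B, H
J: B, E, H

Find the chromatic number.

2

H and I are adjacent, so at least 2 colors are needed.
One proper 2-coloring: A=2, B=1, C=2, D=2, E=1, F=1, G=2, H=1, I=2, J=2. No two adjacent vertices share a color.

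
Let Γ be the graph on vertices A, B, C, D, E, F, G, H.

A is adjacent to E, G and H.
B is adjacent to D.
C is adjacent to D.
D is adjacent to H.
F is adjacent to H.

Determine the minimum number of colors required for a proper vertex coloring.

A and E are adjacent, so at least 2 colors are needed.
A valid assignment using 2 colors: A=1, B=2, C=2, D=1, E=2, F=1, G=2, H=2. No two adjacent vertices share a color.

2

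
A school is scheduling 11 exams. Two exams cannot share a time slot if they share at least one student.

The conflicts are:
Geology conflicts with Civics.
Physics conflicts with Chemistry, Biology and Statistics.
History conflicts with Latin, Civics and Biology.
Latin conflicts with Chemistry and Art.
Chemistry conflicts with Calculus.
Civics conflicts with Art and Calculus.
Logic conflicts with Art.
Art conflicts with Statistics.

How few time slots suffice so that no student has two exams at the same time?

The cycle Chemistry-Physics-Biology-History-Latin-Chemistry has odd length 5, so it cannot be 2-colored; at least 3 time slots are needed.
3 time slots suffice: Geology=2, Physics=1, History=2, Latin=1, Chemistry=2, Civics=1, Logic=1, Art=2, Biology=3, Calculus=3, Statistics=3. No two conflicting exams share a time slot.

3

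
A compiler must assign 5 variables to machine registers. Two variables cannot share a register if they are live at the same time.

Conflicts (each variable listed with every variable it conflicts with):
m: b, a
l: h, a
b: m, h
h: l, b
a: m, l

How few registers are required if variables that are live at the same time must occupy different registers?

The cycle m-b-h-l-a-m has odd length 5, so it cannot be 2-colored; at least 3 registers are needed.
3 registers suffice: register 1 → {m, h}; register 2 → {l, b}; register 3 → {a}. Every pair that conflicts lands in different registers.

3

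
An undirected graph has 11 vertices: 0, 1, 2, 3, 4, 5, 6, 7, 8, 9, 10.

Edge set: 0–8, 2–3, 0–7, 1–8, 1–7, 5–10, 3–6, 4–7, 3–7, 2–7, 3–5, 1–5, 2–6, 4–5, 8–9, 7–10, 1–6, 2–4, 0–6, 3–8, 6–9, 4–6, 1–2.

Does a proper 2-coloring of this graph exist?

2, 3, 6 are pairwise adjacent, so at least 3 colors are needed.
So 2 colors are not enough.

No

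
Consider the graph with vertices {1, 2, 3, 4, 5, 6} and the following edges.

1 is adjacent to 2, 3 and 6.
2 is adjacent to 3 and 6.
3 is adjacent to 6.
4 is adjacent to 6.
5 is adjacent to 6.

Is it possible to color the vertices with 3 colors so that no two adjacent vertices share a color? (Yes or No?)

No

1, 2, 3, 6 are mutually adjacent (a clique of size 4), so at least 4 colors are needed.
So 3 colors are not enough.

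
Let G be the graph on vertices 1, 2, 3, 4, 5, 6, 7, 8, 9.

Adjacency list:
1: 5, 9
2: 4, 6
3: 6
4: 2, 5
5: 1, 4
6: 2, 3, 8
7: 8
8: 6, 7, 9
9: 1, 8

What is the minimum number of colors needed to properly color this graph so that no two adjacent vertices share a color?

3

The cycle 1-9-8-6-2-4-5-1 has odd length 7, so it cannot be 2-colored; at least 3 colors are needed.
3 colors suffice: color red → {1, 2, 3, 8}; color blue → {5, 6, 7, 9}; color green → {4}. Every edge joins two different colors.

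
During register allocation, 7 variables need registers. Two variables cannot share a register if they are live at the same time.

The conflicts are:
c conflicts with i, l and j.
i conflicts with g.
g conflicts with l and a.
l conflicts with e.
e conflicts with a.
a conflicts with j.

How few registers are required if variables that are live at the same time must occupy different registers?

3

The cycle e-a-j-c-l-e has odd length 5, so it cannot be 2-colored; at least 3 registers are needed.
3 registers suffice: register 1 → {i, l, a}; register 2 → {c, g, e}; register 3 → {j}. Every pair that conflicts lands in different registers.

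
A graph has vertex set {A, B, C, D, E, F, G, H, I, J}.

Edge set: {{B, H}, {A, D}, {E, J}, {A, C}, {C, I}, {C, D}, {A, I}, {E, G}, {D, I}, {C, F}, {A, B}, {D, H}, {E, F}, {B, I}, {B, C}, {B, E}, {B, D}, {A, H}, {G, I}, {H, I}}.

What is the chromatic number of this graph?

A, B, D, H, I are pairwise adjacent (a clique of size 5), so at least 5 colors are needed.
A valid assignment using 5 colors: A=4, B=1, C=3, D=5, E=2, F=1, G=1, H=3, I=2, J=1. No two adjacent vertices share a color.

5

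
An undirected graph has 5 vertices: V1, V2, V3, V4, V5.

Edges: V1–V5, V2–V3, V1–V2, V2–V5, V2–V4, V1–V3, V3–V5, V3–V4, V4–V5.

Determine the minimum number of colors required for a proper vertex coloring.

4

V1, V2, V3, V5 are mutually adjacent (a clique of size 4), so at least 4 colors are needed.
4 colors suffice: color 1 → {V2}; color 2 → {V5}; color 3 → {V3}; color 4 → {V1, V4}. Every edge joins two different colors.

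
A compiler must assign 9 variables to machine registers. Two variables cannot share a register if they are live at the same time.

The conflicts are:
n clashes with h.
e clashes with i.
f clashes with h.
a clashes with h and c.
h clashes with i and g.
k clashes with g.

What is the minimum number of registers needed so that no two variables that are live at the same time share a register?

2

e and i conflict, so at least 2 registers are needed.
2 registers suffice: register 1 → {e, h, k, c}; register 2 → {n, f, a, i, g}. Each listed conflict is separated.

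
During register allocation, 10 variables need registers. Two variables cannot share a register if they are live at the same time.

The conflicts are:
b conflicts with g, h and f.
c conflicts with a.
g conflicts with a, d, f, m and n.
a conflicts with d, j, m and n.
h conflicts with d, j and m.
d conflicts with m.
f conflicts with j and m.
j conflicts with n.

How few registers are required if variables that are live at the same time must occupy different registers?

4

g, a, d, m all conflict with each other, so at least 4 registers are needed.
A valid assignment using 4 registers: b=3, c=2, g=2, a=1, h=1, d=4, f=1, j=2, m=3, n=3. No two conflicting variables share a register.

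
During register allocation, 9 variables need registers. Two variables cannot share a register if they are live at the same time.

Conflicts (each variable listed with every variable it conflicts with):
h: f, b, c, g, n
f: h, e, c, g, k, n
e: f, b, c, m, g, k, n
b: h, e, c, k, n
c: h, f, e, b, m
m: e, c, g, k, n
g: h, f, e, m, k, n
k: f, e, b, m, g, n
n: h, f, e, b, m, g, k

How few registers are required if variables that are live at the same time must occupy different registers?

e, m, g, k, n are mutually in conflict, so at least 5 registers are needed.
5 registers suffice: register 1 → {c, n}; register 2 → {h, e}; register 3 → {k}; register 4 → {b, g}; register 5 → {f, m}. No two conflicting variables share a register.

5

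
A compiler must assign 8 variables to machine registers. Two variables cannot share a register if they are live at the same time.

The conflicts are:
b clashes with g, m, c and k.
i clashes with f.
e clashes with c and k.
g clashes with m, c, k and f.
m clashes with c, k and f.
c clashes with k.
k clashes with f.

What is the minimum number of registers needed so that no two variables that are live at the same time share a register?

5

b, g, m, c, k all conflict with each other, so at least 5 registers are needed.
5 registers suffice: register 1 → {i, k}; register 2 → {e, g}; register 3 → {m}; register 4 → {c, f}; register 5 → {b}. Every pair that conflicts lands in different registers.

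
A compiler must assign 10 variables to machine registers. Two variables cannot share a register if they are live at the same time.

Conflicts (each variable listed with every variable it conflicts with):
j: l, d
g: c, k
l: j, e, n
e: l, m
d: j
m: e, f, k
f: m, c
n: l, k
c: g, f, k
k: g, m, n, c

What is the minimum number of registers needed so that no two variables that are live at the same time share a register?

3

g, c, k pairwise conflict, so at least 3 registers are needed.
Using 3 registers: j=2, g=3, l=1, e=3, d=1, m=2, f=1, n=2, c=2, k=1. No two conflicting variables share a register.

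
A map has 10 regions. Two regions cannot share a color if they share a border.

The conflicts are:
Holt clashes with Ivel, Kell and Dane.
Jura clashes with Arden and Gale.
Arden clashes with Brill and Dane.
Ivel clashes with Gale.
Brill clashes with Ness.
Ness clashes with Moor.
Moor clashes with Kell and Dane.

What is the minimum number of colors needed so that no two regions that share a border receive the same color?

3

The cycle Moor-Dane-Arden-Brill-Ness-Moor has odd length 5, so it cannot be 2-colored; at least 3 colors are needed.
3 colors suffice: color 1 → {Holt, Arden, Gale, Moor}; color 2 → {Jura, Ivel, Brill, Kell, Dane}; color 3 → {Ness}. No two conflicting regions share a color.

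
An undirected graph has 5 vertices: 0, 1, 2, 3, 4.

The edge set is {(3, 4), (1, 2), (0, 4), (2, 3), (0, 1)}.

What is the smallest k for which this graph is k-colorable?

The cycle 4-0-1-2-3-4 has odd length 5, so it cannot be 2-colored; at least 3 colors are needed.
3 colors suffice: color red → {1, 4}; color blue → {0, 2}; color green → {3}. Each edge has distinct colors on its endpoints.

3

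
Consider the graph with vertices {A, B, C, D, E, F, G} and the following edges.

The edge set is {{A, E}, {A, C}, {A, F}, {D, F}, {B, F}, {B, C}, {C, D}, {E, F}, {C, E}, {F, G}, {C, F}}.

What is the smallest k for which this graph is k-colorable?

A, C, E, F are mutually adjacent (a clique of size 4), so at least 4 colors are needed.
4 colors suffice: color 1 → {F}; color 2 → {C, G}; color 3 → {B, D, E}; color 4 → {A}. No two adjacent vertices share a color.

4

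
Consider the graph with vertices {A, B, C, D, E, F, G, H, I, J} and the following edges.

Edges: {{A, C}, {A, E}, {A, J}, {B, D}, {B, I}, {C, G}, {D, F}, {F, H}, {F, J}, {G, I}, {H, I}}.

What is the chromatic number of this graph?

The cycle F-H-I-B-D-F has odd length 5, so it cannot be 2-colored; at least 3 colors are needed.
A valid assignment using 3 colors: A=1, B=3, C=3, D=2, E=2, F=1, G=2, H=2, I=1, J=2. No two adjacent vertices share a color.

3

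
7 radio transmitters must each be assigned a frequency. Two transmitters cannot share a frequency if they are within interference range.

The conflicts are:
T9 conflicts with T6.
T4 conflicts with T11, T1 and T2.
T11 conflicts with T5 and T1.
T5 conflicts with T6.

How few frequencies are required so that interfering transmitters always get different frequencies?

3

T4, T11, T1 pairwise conflict, so at least 3 frequencies are needed.
3 frequencies suffice: T9=2, T4=1, T11=2, T5=3, T1=3, T2=2, T6=1. Every pair that conflicts lands in different frequencies.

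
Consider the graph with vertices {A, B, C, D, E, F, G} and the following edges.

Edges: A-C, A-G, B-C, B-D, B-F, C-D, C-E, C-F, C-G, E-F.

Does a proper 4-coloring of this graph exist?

The chromatic number is 3. C, E, F are pairwise adjacent, so at least 3 colors are needed.
A valid assignment using 3 colors: A=blue, B=green, C=red, D=blue, E=green, F=blue, G=green.
Since 4 ≥ 3, a proper 4-coloring certainly exists.

Yes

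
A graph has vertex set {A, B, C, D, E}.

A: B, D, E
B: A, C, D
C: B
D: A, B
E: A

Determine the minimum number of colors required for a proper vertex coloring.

3

A, B, D are mutually adjacent, so at least 3 colors are needed.
3 colors suffice: color 1 → {A, C}; color 2 → {B, E}; color 3 → {D}. Each edge has distinct colors on its endpoints.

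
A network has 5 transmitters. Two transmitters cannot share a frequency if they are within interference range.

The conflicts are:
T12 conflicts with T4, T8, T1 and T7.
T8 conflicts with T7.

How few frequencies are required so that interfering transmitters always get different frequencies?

3

T12, T8, T7 pairwise conflict, so at least 3 frequencies are needed.
A valid assignment using 3 frequencies: T12=1, T4=2, T8=3, T1=2, T7=2. No two conflicting transmitters share a frequency.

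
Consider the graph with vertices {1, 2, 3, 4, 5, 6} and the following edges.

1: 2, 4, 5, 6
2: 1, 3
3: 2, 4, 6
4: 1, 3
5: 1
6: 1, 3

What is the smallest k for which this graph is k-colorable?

2

1 and 6 are adjacent, so at least 2 colors are needed.
2 colors suffice: color red → {1, 3}; color blue → {2, 4, 5, 6}. Every edge joins two different colors.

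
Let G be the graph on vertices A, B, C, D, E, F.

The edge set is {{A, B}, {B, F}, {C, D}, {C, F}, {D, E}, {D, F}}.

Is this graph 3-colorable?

Yes

The chromatic number is 3. C, D, F form a triangle, so at least 3 colors are needed.
3 colors suffice: color 1 → {A, E, F}; color 2 → {B, D}; color 3 → {C}.
That is already a proper 3-coloring.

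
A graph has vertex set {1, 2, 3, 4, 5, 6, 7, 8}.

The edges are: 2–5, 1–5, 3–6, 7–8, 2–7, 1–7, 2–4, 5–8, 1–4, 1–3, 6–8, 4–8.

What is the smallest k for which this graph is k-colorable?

3

The cycle 1-5-8-6-3-1 has odd length 5, so it cannot be 2-colored; at least 3 colors are needed.
3 colors suffice: color red → {1, 2, 8}; color blue → {3, 4, 5, 7}; color green → {6}. Each edge has distinct colors on its endpoints.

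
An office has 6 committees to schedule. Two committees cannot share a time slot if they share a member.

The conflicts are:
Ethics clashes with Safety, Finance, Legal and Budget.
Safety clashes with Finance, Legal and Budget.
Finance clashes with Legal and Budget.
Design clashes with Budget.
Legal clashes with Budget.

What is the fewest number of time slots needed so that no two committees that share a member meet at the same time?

Ethics, Safety, Finance, Legal, Budget are mutually in conflict, so at least 5 time slots are needed.
Using 5 time slots: Ethics=4, Safety=5, Finance=3, Design=2, Legal=2, Budget=1. Each listed conflict is separated.

5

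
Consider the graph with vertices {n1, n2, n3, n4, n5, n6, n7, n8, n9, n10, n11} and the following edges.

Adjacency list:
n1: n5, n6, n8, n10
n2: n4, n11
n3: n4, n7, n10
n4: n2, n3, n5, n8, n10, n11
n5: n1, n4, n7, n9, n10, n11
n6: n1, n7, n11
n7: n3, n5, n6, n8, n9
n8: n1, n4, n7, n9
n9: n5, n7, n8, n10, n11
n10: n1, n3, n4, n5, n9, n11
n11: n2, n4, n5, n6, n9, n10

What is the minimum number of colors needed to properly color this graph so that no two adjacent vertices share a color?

n4, n5, n10, n11 are pairwise adjacent (a clique of size 4), so at least 4 colors are needed.
4 colors suffice: color red → {n1, n4, n9}; color blue → {n7, n11}; color green → {n2, n3, n5, n6, n8}; color yellow → {n10}. Every edge joins two different colors.

4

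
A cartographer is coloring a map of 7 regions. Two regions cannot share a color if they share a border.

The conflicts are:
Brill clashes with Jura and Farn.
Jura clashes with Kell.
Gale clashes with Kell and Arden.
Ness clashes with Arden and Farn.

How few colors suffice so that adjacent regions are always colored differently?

3

The cycle Ness-Arden-Gale-Kell-Jura-Brill-Farn-Ness has odd length 7, so it cannot be 2-colored; at least 3 colors are needed.
3 colors suffice: color 1 → {Brill, Ness, Kell}; color 2 → {Jura, Gale, Farn}; color 3 → {Arden}. Each listed conflict is separated.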